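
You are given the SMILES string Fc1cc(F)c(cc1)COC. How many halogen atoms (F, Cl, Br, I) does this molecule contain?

Halogen atoms appear at heavy-atom positions 1, 5 (2×F).
Other groups present: 1 ether.
Halogen count: 2.

2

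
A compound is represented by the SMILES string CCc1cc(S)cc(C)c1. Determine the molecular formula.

Walk through each heavy atom and fill implicit hydrogens from standard valence (C 4, N 3, O 2, S 2, halogen 1); for lowercase aromatic atoms, an aromatic c carries 1 H when it has two neighbours and 0 H with three, and aromatic n carries 0 H:
  atom 1: C, bond orders sum to 1 (valence 4) → 3 H
  atom 2: C, bond orders sum to 2 (valence 4) → 2 H
  atom 3: aromatic c, 3 neighbours → 0 H
  atom 4: aromatic c, 2 neighbours → 1 H
  atom 5: aromatic c, 3 neighbours → 0 H
  atom 6: S, bond orders sum to 1 (valence 2) → 1 H
  atom 7: aromatic c, 2 neighbours → 1 H
  atom 8: aromatic c, 3 neighbours → 0 H
  atom 9: C, bond orders sum to 1 (valence 4) → 3 H
  atom 10: aromatic c, 2 neighbours → 1 H
Totals → C:9, H:12, S:1.
In Hill order: C9H12S.

C9H12S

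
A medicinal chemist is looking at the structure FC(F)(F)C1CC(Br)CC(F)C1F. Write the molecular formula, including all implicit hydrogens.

C7H8BrF5

Walk through each heavy atom and fill implicit hydrogens from standard valence (C 4, N 3, O 2, S 2, halogen 1):
  atom 1: F (halogen, monovalent) → 0 H
  atom 2: C, bond orders sum to 4 (valence 4) → 0 H
  atom 3: F (halogen, monovalent) → 0 H
  atom 4: F (halogen, monovalent) → 0 H
  atom 5: C, bond orders sum to 3 (valence 4) → 1 H
  atom 6: C, bond orders sum to 2 (valence 4) → 2 H
  atom 7: C, bond orders sum to 3 (valence 4) → 1 H
  atom 8: Br (halogen, monovalent) → 0 H
  atom 9: C, bond orders sum to 2 (valence 4) → 2 H
  atom 10: C, bond orders sum to 3 (valence 4) → 1 H
  atom 11: F (halogen, monovalent) → 0 H
  atom 12: C, bond orders sum to 3 (valence 4) → 1 H
  atom 13: F (halogen, monovalent) → 0 H
Totals → C:7, H:8, Br:1, F:5.
In Hill order: C7H8BrF5.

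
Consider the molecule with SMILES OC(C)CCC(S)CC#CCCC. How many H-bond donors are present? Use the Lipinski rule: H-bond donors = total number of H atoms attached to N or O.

Donors: find every N or O and count the H atoms it carries.
  atom 1 (O): bond orders sum to 1 → 1 H
Lipinski HBD = 1.

1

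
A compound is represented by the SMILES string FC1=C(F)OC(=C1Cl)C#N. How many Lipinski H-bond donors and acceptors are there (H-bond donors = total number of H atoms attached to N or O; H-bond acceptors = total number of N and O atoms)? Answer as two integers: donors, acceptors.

0, 2

Donors: find every N or O and count the H atoms it carries.
  atom 5 (O): bond orders sum to 2 → 0 H
  atom 10 (N): bond orders sum to 3 → 0 H
Lipinski HBD = 0.
Acceptors: N atoms = 1, O atoms = 1 → HBA = 2.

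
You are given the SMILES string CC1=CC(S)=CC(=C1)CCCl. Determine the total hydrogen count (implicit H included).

11

Walk through each heavy atom and fill implicit hydrogens from standard valence (C 4, N 3, O 2, S 2, halogen 1):
  atom 1: C, bond orders sum to 1 (valence 4) → 3 H
  atom 2: C, bond orders sum to 4 (valence 4) → 0 H
  atom 3: C, bond orders sum to 3 (valence 4) → 1 H
  atom 4: C, bond orders sum to 4 (valence 4) → 0 H
  atom 5: S, bond orders sum to 1 (valence 2) → 1 H
  atom 6: C, bond orders sum to 3 (valence 4) → 1 H
  atom 7: C, bond orders sum to 4 (valence 4) → 0 H
  atom 8: C, bond orders sum to 3 (valence 4) → 1 H
  atom 9: C, bond orders sum to 2 (valence 4) → 2 H
  atom 10: C, bond orders sum to 2 (valence 4) → 2 H
  atom 11: Cl (halogen, monovalent) → 0 H
Total hydrogens: 11.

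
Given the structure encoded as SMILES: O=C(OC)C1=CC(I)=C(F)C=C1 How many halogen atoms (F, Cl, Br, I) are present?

Halogen atoms appear at heavy-atom positions 8, 10 (1×F, 1×I).
Other groups present: 1 ester.
Halogen count: 2.

2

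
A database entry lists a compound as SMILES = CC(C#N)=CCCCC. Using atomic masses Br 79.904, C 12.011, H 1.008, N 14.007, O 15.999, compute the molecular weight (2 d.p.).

123.20 g/mol

First, the molecular formula is C8H13N (counting implicit H from valence).
  C: 8 × 12.011 = 96.088
  H: 13 × 1.008 = 13.104
  N: 1 × 14.007 = 14.007
Sum: 8×12.011 + 13×1.008 + 1×14.007 = 123.199 → 123.20 g/mol.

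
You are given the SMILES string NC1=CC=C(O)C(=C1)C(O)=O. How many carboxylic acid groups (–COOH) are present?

1

The carboxylic acid motif appears at heavy-atom position 9 in the SMILES.
Other groups present: 1 hydroxyl, 1 primary amine.
Carboxylic acid count: 1.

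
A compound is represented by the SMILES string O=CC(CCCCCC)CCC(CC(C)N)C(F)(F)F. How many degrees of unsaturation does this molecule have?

Degree of unsaturation = (number of rings) + (number of π bonds).
Ring closures in the SMILES: 0.
π bonds: 1 double bond (each 1 DoU) → 1 DoU from unsaturation.
Total DoU = 0 + 1 = 1.

1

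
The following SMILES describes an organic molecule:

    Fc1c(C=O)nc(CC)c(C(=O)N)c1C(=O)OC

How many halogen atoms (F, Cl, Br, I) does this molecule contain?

Halogen atoms appear at heavy-atom position 1 (1×F).
Other groups present: 1 aldehyde, 1 amide, 1 ester.
Halogen count: 1.

1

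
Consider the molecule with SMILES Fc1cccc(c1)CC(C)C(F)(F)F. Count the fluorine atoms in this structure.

4

Scan the SMILES for F atoms (remember two-letter symbols like Cl and Br are single atoms).
Fluorine count: 4.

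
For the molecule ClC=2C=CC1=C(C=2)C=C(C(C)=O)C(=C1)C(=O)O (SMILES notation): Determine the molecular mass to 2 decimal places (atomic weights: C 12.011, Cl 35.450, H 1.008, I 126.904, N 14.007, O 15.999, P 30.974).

248.66 g/mol

First, the molecular formula is C13H9ClO3 (counting implicit H from valence).
  C: 13 × 12.011 = 156.143
  Cl: 1 × 35.450 = 35.450
  H: 9 × 1.008 = 9.072
  O: 3 × 15.999 = 47.997
Sum: 13×12.011 + 1×35.450 + 9×1.008 + 3×15.999 = 248.662 → 248.66 g/mol.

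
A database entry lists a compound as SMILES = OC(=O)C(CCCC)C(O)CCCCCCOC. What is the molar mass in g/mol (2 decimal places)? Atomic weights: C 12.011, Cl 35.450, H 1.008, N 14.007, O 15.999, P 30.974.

First, the molecular formula is C14H28O4 (counting implicit H from valence).
  C: 14 × 12.011 = 168.154
  H: 28 × 1.008 = 28.224
  O: 4 × 15.999 = 63.996
Sum: 14×12.011 + 28×1.008 + 4×15.999 = 260.374 → 260.37 g/mol.

260.37 g/mol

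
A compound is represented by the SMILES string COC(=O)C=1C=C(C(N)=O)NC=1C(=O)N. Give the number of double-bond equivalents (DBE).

Degree of unsaturation = (number of rings) + (number of π bonds).
Ring closures in the SMILES: 1.
π bonds: 5 double bonds (each 1 DoU) → 5 DoU from unsaturation.
Total DoU = 1 + 5 = 6.

6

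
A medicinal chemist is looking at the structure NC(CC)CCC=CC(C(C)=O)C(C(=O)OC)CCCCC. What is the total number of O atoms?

Scan the SMILES for O atoms (remember two-letter symbols like Cl and Br are single atoms).
Oxygen count: 3.

3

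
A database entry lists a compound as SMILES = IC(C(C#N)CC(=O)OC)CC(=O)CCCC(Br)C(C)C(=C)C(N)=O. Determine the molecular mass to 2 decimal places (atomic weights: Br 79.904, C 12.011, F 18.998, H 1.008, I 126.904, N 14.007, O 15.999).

First, the molecular formula is C17H24BrIN2O4 (counting implicit H from valence).
  Br: 1 × 79.904 = 79.904
  C: 17 × 12.011 = 204.187
  H: 24 × 1.008 = 24.192
  I: 1 × 126.904 = 126.904
  N: 2 × 14.007 = 28.014
  O: 4 × 15.999 = 63.996
Sum: 1×79.904 + 17×12.011 + 24×1.008 + 1×126.904 + 2×14.007 + 4×15.999 = 527.197 → 527.20 g/mol.

527.20 g/mol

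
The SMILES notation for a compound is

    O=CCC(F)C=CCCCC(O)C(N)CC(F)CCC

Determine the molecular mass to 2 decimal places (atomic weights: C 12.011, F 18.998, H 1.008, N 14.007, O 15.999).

291.38 g/mol

First, the molecular formula is C15H27F2NO2 (counting implicit H from valence).
  C: 15 × 12.011 = 180.165
  F: 2 × 18.998 = 37.996
  H: 27 × 1.008 = 27.216
  N: 1 × 14.007 = 14.007
  O: 2 × 15.999 = 31.998
Sum: 15×12.011 + 2×18.998 + 27×1.008 + 1×14.007 + 2×15.999 = 291.382 → 291.38 g/mol.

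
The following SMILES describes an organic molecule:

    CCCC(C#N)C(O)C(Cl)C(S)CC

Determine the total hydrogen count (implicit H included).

18

Walk through each heavy atom and fill implicit hydrogens from standard valence (C 4, N 3, O 2, S 2, halogen 1):
  atom 1: C, bond orders sum to 1 (valence 4) → 3 H
  atom 2: C, bond orders sum to 2 (valence 4) → 2 H
  atom 3: C, bond orders sum to 2 (valence 4) → 2 H
  atom 4: C, bond orders sum to 3 (valence 4) → 1 H
  atom 5: C, bond orders sum to 4 (valence 4) → 0 H
  atom 6: N, bond orders sum to 3 (valence 3) → 0 H
  atom 7: C, bond orders sum to 3 (valence 4) → 1 H
  atom 8: O, bond orders sum to 1 (valence 2) → 1 H
  atom 9: C, bond orders sum to 3 (valence 4) → 1 H
  atom 10: Cl (halogen, monovalent) → 0 H
  atom 11: C, bond orders sum to 3 (valence 4) → 1 H
  atom 12: S, bond orders sum to 1 (valence 2) → 1 H
  atom 13: C, bond orders sum to 2 (valence 4) → 2 H
  atom 14: C, bond orders sum to 1 (valence 4) → 3 H
Total hydrogens: 18.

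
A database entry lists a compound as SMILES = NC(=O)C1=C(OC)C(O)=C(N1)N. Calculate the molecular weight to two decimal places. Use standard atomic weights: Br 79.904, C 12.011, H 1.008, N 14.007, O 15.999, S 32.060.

171.16 g/mol

First, the molecular formula is C6H9N3O3 (counting implicit H from valence).
  C: 6 × 12.011 = 72.066
  H: 9 × 1.008 = 9.072
  N: 3 × 14.007 = 42.021
  O: 3 × 15.999 = 47.997
Sum: 6×12.011 + 9×1.008 + 3×14.007 + 3×15.999 = 171.156 → 171.16 g/mol.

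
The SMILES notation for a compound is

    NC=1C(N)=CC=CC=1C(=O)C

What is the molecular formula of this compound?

C8H10N2O

Walk through each heavy atom and fill implicit hydrogens from standard valence (C 4, N 3, O 2, S 2, halogen 1):
  atom 1: N, bond orders sum to 1 (valence 3) → 2 H
  atom 2: C, bond orders sum to 4 (valence 4) → 0 H
  atom 3: C, bond orders sum to 4 (valence 4) → 0 H
  atom 4: N, bond orders sum to 1 (valence 3) → 2 H
  atom 5: C, bond orders sum to 3 (valence 4) → 1 H
  atom 6: C, bond orders sum to 3 (valence 4) → 1 H
  atom 7: C, bond orders sum to 3 (valence 4) → 1 H
  atom 8: C, bond orders sum to 4 (valence 4) → 0 H
  atom 9: C, bond orders sum to 4 (valence 4) → 0 H
  atom 10: O, bond orders sum to 2 (valence 2) → 0 H
  atom 11: C, bond orders sum to 1 (valence 4) → 3 H
Totals → C:8, H:10, N:2, O:1.
In Hill order: C8H10N2O.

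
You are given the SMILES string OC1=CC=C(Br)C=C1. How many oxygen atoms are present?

1

Scan the SMILES for O atoms (remember two-letter symbols like Cl and Br are single atoms).
Oxygen count: 1.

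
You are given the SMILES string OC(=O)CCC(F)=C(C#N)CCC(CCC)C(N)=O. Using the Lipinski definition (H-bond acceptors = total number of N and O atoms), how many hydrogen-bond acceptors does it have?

N atoms: 2; O atoms: 3.
Lipinski HBA = 2 + 3 = 5.

5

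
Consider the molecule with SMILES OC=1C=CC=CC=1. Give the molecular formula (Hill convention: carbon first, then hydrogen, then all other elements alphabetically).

C6H6O

Walk through each heavy atom and fill implicit hydrogens from standard valence (C 4, N 3, O 2, S 2, halogen 1):
  atom 1: O, bond orders sum to 1 (valence 2) → 1 H
  atom 2: C, bond orders sum to 4 (valence 4) → 0 H
  atom 3: C, bond orders sum to 3 (valence 4) → 1 H
  atom 4: C, bond orders sum to 3 (valence 4) → 1 H
  atom 5: C, bond orders sum to 3 (valence 4) → 1 H
  atom 6: C, bond orders sum to 3 (valence 4) → 1 H
  atom 7: C, bond orders sum to 3 (valence 4) → 1 H
Totals → C:6, H:6, O:1.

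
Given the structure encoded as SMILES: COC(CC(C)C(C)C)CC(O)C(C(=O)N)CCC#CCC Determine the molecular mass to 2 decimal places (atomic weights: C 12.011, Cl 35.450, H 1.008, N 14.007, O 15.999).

First, the molecular formula is C18H33NO3 (counting implicit H from valence).
  C: 18 × 12.011 = 216.198
  H: 33 × 1.008 = 33.264
  N: 1 × 14.007 = 14.007
  O: 3 × 15.999 = 47.997
Sum: 18×12.011 + 33×1.008 + 1×14.007 + 3×15.999 = 311.466 → 311.47 g/mol.

311.47 g/mol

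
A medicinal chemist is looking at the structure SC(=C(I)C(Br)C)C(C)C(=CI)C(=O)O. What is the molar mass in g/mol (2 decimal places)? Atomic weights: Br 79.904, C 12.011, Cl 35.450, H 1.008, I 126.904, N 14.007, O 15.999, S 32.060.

516.96 g/mol

First, the molecular formula is C9H11BrI2O2S (counting implicit H from valence).
  Br: 1 × 79.904 = 79.904
  C: 9 × 12.011 = 108.099
  H: 11 × 1.008 = 11.088
  I: 2 × 126.904 = 253.808
  O: 2 × 15.999 = 31.998
  S: 1 × 32.060 = 32.060
Sum: 1×79.904 + 9×12.011 + 11×1.008 + 2×126.904 + 2×15.999 + 1×32.060 = 516.957 → 516.96 g/mol.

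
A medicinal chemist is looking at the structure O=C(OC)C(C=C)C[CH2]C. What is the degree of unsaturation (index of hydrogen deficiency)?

Molecular formula: C8H14O2.
DoU = (2C + 2 + N − H − X) / 2, where X is the halogen count and O/S are ignored.
    = (2·8 + 2 + 0 − 14 − 0) / 2 = 4 / 2 = 2.

2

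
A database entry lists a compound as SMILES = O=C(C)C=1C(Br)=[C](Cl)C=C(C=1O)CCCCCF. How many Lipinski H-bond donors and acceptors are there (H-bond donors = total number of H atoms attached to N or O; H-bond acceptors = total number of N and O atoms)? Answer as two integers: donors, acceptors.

Donors: find every N or O and count the H atoms it carries.
  atom 1 (O): bond orders sum to 2 → 0 H
  atom 12 (O): bond orders sum to 1 → 1 H
Lipinski HBD = 1.
Acceptors: N atoms = 0, O atoms = 2 → HBA = 2.

1, 2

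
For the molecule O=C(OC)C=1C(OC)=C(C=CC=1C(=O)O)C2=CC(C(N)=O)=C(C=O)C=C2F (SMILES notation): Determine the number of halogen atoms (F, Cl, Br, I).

Halogen atoms appear at heavy-atom position 27 (1×F).
Other groups present: 1 aldehyde, 1 amide, 1 carboxylic acid, 1 ester, 1 ether.
Halogen count: 1.

1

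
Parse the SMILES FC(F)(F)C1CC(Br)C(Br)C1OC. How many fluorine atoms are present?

Scan the SMILES for F atoms (remember two-letter symbols like Cl and Br are single atoms).
Fluorine count: 3.

3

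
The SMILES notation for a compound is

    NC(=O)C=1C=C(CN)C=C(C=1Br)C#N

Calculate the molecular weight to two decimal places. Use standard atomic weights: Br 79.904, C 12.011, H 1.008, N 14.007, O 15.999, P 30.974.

First, the molecular formula is C9H8BrN3O (counting implicit H from valence).
  Br: 1 × 79.904 = 79.904
  C: 9 × 12.011 = 108.099
  H: 8 × 1.008 = 8.064
  N: 3 × 14.007 = 42.021
  O: 1 × 15.999 = 15.999
Sum: 1×79.904 + 9×12.011 + 8×1.008 + 3×14.007 + 1×15.999 = 254.087 → 254.09 g/mol.

254.09 g/mol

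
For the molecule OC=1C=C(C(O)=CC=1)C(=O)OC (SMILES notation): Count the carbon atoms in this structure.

8

Count every carbon token in the SMILES (each C, including those in ring-closure positions and inside branches).
Carbon count: 8.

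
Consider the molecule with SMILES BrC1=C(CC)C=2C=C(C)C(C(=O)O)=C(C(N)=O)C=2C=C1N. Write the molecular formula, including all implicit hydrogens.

Walk through each heavy atom and fill implicit hydrogens from standard valence (C 4, N 3, O 2, S 2, halogen 1):
  atom 1: Br (halogen, monovalent) → 0 H
  atom 2: C, bond orders sum to 4 (valence 4) → 0 H
  atom 3: C, bond orders sum to 4 (valence 4) → 0 H
  atom 4: C, bond orders sum to 2 (valence 4) → 2 H
  atom 5: C, bond orders sum to 1 (valence 4) → 3 H
  atom 6: C, bond orders sum to 4 (valence 4) → 0 H
  atom 7: C, bond orders sum to 3 (valence 4) → 1 H
  atom 8: C, bond orders sum to 4 (valence 4) → 0 H
  atom 9: C, bond orders sum to 1 (valence 4) → 3 H
  atom 10: C, bond orders sum to 4 (valence 4) → 0 H
  atom 11: C, bond orders sum to 4 (valence 4) → 0 H
  atom 12: O, bond orders sum to 2 (valence 2) → 0 H
  atom 13: O, bond orders sum to 1 (valence 2) → 1 H
  atom 14: C, bond orders sum to 4 (valence 4) → 0 H
  atom 15: C, bond orders sum to 4 (valence 4) → 0 H
  atom 16: N, bond orders sum to 1 (valence 3) → 2 H
  atom 17: O, bond orders sum to 2 (valence 2) → 0 H
  atom 18: C, bond orders sum to 4 (valence 4) → 0 H
  atom 19: C, bond orders sum to 3 (valence 4) → 1 H
  atom 20: C, bond orders sum to 4 (valence 4) → 0 H
  atom 21: N, bond orders sum to 1 (valence 3) → 2 H
Totals → C:15, H:15, Br:1, N:2, O:3.

C15H15BrN2O3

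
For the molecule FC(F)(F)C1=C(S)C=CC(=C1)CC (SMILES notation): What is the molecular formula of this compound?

Walk through each heavy atom and fill implicit hydrogens from standard valence (C 4, N 3, O 2, S 2, halogen 1):
  atom 1: F (halogen, monovalent) → 0 H
  atom 2: C, bond orders sum to 4 (valence 4) → 0 H
  atom 3: F (halogen, monovalent) → 0 H
  atom 4: F (halogen, monovalent) → 0 H
  atom 5: C, bond orders sum to 4 (valence 4) → 0 H
  atom 6: C, bond orders sum to 4 (valence 4) → 0 H
  atom 7: S, bond orders sum to 1 (valence 2) → 1 H
  atom 8: C, bond orders sum to 3 (valence 4) → 1 H
  atom 9: C, bond orders sum to 3 (valence 4) → 1 H
  atom 10: C, bond orders sum to 4 (valence 4) → 0 H
  atom 11: C, bond orders sum to 3 (valence 4) → 1 H
  atom 12: C, bond orders sum to 2 (valence 4) → 2 H
  atom 13: C, bond orders sum to 1 (valence 4) → 3 H
Totals → C:9, H:9, F:3, S:1.

C9H9F3S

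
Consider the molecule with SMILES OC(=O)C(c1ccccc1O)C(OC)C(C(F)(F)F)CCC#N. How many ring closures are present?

1

In SMILES, each pair of matching ring-closure digits denotes one ring-closing bond; the number of such bonds equals the number of independent rings.
Ring-closure bonds here: 1.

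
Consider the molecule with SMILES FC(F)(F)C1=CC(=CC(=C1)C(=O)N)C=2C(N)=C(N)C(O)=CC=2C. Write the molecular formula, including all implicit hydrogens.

Walk through each heavy atom and fill implicit hydrogens from standard valence (C 4, N 3, O 2, S 2, halogen 1):
  atom 1: F (halogen, monovalent) → 0 H
  atom 2: C, bond orders sum to 4 (valence 4) → 0 H
  atom 3: F (halogen, monovalent) → 0 H
  atom 4: F (halogen, monovalent) → 0 H
  atom 5: C, bond orders sum to 4 (valence 4) → 0 H
  atom 6: C, bond orders sum to 3 (valence 4) → 1 H
  atom 7: C, bond orders sum to 4 (valence 4) → 0 H
  atom 8: C, bond orders sum to 3 (valence 4) → 1 H
  atom 9: C, bond orders sum to 4 (valence 4) → 0 H
  atom 10: C, bond orders sum to 3 (valence 4) → 1 H
  atom 11: C, bond orders sum to 4 (valence 4) → 0 H
  atom 12: O, bond orders sum to 2 (valence 2) → 0 H
  atom 13: N, bond orders sum to 1 (valence 3) → 2 H
  atom 14: C, bond orders sum to 4 (valence 4) → 0 H
  atom 15: C, bond orders sum to 4 (valence 4) → 0 H
  atom 16: N, bond orders sum to 1 (valence 3) → 2 H
  atom 17: C, bond orders sum to 4 (valence 4) → 0 H
  atom 18: N, bond orders sum to 1 (valence 3) → 2 H
  atom 19: C, bond orders sum to 4 (valence 4) → 0 H
  atom 20: O, bond orders sum to 1 (valence 2) → 1 H
  atom 21: C, bond orders sum to 3 (valence 4) → 1 H
  atom 22: C, bond orders sum to 4 (valence 4) → 0 H
  atom 23: C, bond orders sum to 1 (valence 4) → 3 H
Totals → C:15, H:14, F:3, N:3, O:2.
In Hill order: C15H14F3N3O2.

C15H14F3N3O2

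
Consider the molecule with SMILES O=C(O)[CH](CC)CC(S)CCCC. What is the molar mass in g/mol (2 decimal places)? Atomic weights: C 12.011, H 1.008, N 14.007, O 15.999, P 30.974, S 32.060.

204.33 g/mol

First, the molecular formula is C10H20O2S (counting implicit H from valence).
  C: 10 × 12.011 = 120.110
  H: 20 × 1.008 = 20.160
  O: 2 × 15.999 = 31.998
  S: 1 × 32.060 = 32.060
Sum: 10×12.011 + 20×1.008 + 2×15.999 + 1×32.060 = 204.328 → 204.33 g/mol.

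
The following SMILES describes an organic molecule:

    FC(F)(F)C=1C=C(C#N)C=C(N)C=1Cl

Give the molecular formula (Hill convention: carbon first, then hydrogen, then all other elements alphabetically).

Walk through each heavy atom and fill implicit hydrogens from standard valence (C 4, N 3, O 2, S 2, halogen 1):
  atom 1: F (halogen, monovalent) → 0 H
  atom 2: C, bond orders sum to 4 (valence 4) → 0 H
  atom 3: F (halogen, monovalent) → 0 H
  atom 4: F (halogen, monovalent) → 0 H
  atom 5: C, bond orders sum to 4 (valence 4) → 0 H
  atom 6: C, bond orders sum to 3 (valence 4) → 1 H
  atom 7: C, bond orders sum to 4 (valence 4) → 0 H
  atom 8: C, bond orders sum to 4 (valence 4) → 0 H
  atom 9: N, bond orders sum to 3 (valence 3) → 0 H
  atom 10: C, bond orders sum to 3 (valence 4) → 1 H
  atom 11: C, bond orders sum to 4 (valence 4) → 0 H
  atom 12: N, bond orders sum to 1 (valence 3) → 2 H
  atom 13: C, bond orders sum to 4 (valence 4) → 0 H
  atom 14: Cl (halogen, monovalent) → 0 H
Totals → C:8, H:4, Cl:1, F:3, N:2.
In Hill order: C8H4ClF3N2.

C8H4ClF3N2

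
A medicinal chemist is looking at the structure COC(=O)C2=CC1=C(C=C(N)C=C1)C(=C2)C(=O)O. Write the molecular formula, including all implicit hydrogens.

C13H11NO4

Walk through each heavy atom and fill implicit hydrogens from standard valence (C 4, N 3, O 2, S 2, halogen 1):
  atom 1: C, bond orders sum to 1 (valence 4) → 3 H
  atom 2: O, bond orders sum to 2 (valence 2) → 0 H
  atom 3: C, bond orders sum to 4 (valence 4) → 0 H
  atom 4: O, bond orders sum to 2 (valence 2) → 0 H
  atom 5: C, bond orders sum to 4 (valence 4) → 0 H
  atom 6: C, bond orders sum to 3 (valence 4) → 1 H
  atom 7: C, bond orders sum to 4 (valence 4) → 0 H
  atom 8: C, bond orders sum to 4 (valence 4) → 0 H
  atom 9: C, bond orders sum to 3 (valence 4) → 1 H
  atom 10: C, bond orders sum to 4 (valence 4) → 0 H
  atom 11: N, bond orders sum to 1 (valence 3) → 2 H
  atom 12: C, bond orders sum to 3 (valence 4) → 1 H
  atom 13: C, bond orders sum to 3 (valence 4) → 1 H
  atom 14: C, bond orders sum to 4 (valence 4) → 0 H
  atom 15: C, bond orders sum to 3 (valence 4) → 1 H
  atom 16: C, bond orders sum to 4 (valence 4) → 0 H
  atom 17: O, bond orders sum to 2 (valence 2) → 0 H
  atom 18: O, bond orders sum to 1 (valence 2) → 1 H
Totals → C:13, H:11, N:1, O:4.
In Hill order: C13H11NO4.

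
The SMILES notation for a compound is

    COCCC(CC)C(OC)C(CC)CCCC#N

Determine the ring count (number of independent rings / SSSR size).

In SMILES, each pair of matching ring-closure digits denotes one ring-closing bond; the number of such bonds equals the number of independent rings.
Ring-closure bonds here: 0.

0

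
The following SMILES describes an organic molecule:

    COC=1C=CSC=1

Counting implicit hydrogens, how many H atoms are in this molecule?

6

Walk through each heavy atom and fill implicit hydrogens from standard valence (C 4, N 3, O 2, S 2, halogen 1):
  atom 1: C, bond orders sum to 1 (valence 4) → 3 H
  atom 2: O, bond orders sum to 2 (valence 2) → 0 H
  atom 3: C, bond orders sum to 4 (valence 4) → 0 H
  atom 4: C, bond orders sum to 3 (valence 4) → 1 H
  atom 5: C, bond orders sum to 3 (valence 4) → 1 H
  atom 6: S, bond orders sum to 2 (valence 2) → 0 H
  atom 7: C, bond orders sum to 3 (valence 4) → 1 H
Total hydrogens: 6.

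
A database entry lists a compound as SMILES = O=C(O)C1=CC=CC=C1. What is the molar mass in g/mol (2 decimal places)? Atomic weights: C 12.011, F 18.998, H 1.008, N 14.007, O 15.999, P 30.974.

122.12 g/mol

First, the molecular formula is C7H6O2 (counting implicit H from valence).
  C: 7 × 12.011 = 84.077
  H: 6 × 1.008 = 6.048
  O: 2 × 15.999 = 31.998
Sum: 7×12.011 + 6×1.008 + 2×15.999 = 122.123 → 122.12 g/mol.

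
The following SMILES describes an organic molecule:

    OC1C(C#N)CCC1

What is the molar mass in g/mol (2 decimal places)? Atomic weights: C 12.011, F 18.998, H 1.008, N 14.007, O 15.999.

First, the molecular formula is C6H9NO (counting implicit H from valence).
  C: 6 × 12.011 = 72.066
  H: 9 × 1.008 = 9.072
  N: 1 × 14.007 = 14.007
  O: 1 × 15.999 = 15.999
Sum: 6×12.011 + 9×1.008 + 1×14.007 + 1×15.999 = 111.144 → 111.14 g/mol.

111.14 g/mol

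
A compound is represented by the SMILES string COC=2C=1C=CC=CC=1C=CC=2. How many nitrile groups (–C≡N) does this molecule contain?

0

Scan the SMILES for the nitrile motif — none present.
Groups that are present: 1 ether.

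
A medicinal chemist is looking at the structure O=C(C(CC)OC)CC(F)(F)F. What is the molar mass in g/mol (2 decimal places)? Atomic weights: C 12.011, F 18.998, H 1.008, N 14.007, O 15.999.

First, the molecular formula is C7H11F3O2 (counting implicit H from valence).
  C: 7 × 12.011 = 84.077
  F: 3 × 18.998 = 56.994
  H: 11 × 1.008 = 11.088
  O: 2 × 15.999 = 31.998
Sum: 7×12.011 + 3×18.998 + 11×1.008 + 2×15.999 = 184.157 → 184.16 g/mol.

184.16 g/mol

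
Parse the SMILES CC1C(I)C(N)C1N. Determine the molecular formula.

C5H11IN2

Walk through each heavy atom and fill implicit hydrogens from standard valence (C 4, N 3, O 2, S 2, halogen 1):
  atom 1: C, bond orders sum to 1 (valence 4) → 3 H
  atom 2: C, bond orders sum to 3 (valence 4) → 1 H
  atom 3: C, bond orders sum to 3 (valence 4) → 1 H
  atom 4: I (halogen, monovalent) → 0 H
  atom 5: C, bond orders sum to 3 (valence 4) → 1 H
  atom 6: N, bond orders sum to 1 (valence 3) → 2 H
  atom 7: C, bond orders sum to 3 (valence 4) → 1 H
  atom 8: N, bond orders sum to 1 (valence 3) → 2 H
Totals → C:5, H:11, I:1, N:2.
In Hill order: C5H11IN2.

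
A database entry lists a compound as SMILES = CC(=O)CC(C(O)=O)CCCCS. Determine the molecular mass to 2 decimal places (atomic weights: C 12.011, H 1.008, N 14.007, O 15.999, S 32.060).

204.28 g/mol

First, the molecular formula is C9H16O3S (counting implicit H from valence).
  C: 9 × 12.011 = 108.099
  H: 16 × 1.008 = 16.128
  O: 3 × 15.999 = 47.997
  S: 1 × 32.060 = 32.060
Sum: 9×12.011 + 16×1.008 + 3×15.999 + 1×32.060 = 204.284 → 204.28 g/mol.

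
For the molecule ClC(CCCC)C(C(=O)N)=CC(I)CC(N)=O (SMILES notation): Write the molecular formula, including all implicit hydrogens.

C11H18ClIN2O2

Walk through each heavy atom and fill implicit hydrogens from standard valence (C 4, N 3, O 2, S 2, halogen 1):
  atom 1: Cl (halogen, monovalent) → 0 H
  atom 2: C, bond orders sum to 3 (valence 4) → 1 H
  atom 3: C, bond orders sum to 2 (valence 4) → 2 H
  atom 4: C, bond orders sum to 2 (valence 4) → 2 H
  atom 5: C, bond orders sum to 2 (valence 4) → 2 H
  atom 6: C, bond orders sum to 1 (valence 4) → 3 H
  atom 7: C, bond orders sum to 4 (valence 4) → 0 H
  atom 8: C, bond orders sum to 4 (valence 4) → 0 H
  atom 9: O, bond orders sum to 2 (valence 2) → 0 H
  atom 10: N, bond orders sum to 1 (valence 3) → 2 H
  atom 11: C, bond orders sum to 3 (valence 4) → 1 H
  atom 12: C, bond orders sum to 3 (valence 4) → 1 H
  atom 13: I (halogen, monovalent) → 0 H
  atom 14: C, bond orders sum to 2 (valence 4) → 2 H
  atom 15: C, bond orders sum to 4 (valence 4) → 0 H
  atom 16: N, bond orders sum to 1 (valence 3) → 2 H
  atom 17: O, bond orders sum to 2 (valence 2) → 0 H
Totals → C:11, H:18, Cl:1, I:1, N:2, O:2.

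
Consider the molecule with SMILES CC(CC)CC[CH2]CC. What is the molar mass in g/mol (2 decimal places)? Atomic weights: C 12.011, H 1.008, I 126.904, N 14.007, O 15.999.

First, the molecular formula is C9H20 (counting implicit H from valence).
  C: 9 × 12.011 = 108.099
  H: 20 × 1.008 = 20.160
Sum: 9×12.011 + 20×1.008 = 128.259 → 128.26 g/mol.

128.26 g/mol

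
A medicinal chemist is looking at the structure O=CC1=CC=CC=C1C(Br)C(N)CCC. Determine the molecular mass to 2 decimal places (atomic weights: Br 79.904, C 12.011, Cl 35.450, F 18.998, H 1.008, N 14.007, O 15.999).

First, the molecular formula is C12H16BrNO (counting implicit H from valence).
  Br: 1 × 79.904 = 79.904
  C: 12 × 12.011 = 144.132
  H: 16 × 1.008 = 16.128
  N: 1 × 14.007 = 14.007
  O: 1 × 15.999 = 15.999
Sum: 1×79.904 + 12×12.011 + 16×1.008 + 1×14.007 + 1×15.999 = 270.170 → 270.17 g/mol.

270.17 g/mol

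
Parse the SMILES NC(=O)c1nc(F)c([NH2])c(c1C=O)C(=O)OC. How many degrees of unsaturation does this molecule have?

Molecular formula: C9H8FN3O4.
DoU = (2C + 2 + N − H − X) / 2, where X is the halogen count and O/S are ignored.
    = (2·9 + 2 + 3 − 8 − 1) / 2 = 14 / 2 = 7.

7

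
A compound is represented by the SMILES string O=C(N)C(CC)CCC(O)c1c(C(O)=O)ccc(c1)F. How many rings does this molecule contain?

1

In SMILES, each pair of matching ring-closure digits denotes one ring-closing bond; the number of such bonds equals the number of independent rings.
Ring-closure bonds here: 1.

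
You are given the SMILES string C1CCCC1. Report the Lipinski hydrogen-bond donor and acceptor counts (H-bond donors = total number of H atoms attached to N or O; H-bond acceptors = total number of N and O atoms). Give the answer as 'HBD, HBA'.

Donors: find every N or O and count the H atoms it carries.
  (no N or O atoms present)
Lipinski HBD = 0.
Acceptors: N atoms = 0, O atoms = 0 → HBA = 0.

0, 0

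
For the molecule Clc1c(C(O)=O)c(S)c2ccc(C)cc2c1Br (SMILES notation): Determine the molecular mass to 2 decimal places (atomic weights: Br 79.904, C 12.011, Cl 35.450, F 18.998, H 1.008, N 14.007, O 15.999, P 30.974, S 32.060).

331.61 g/mol

First, the molecular formula is C12H8BrClO2S (counting implicit H from valence).
  Br: 1 × 79.904 = 79.904
  C: 12 × 12.011 = 144.132
  Cl: 1 × 35.450 = 35.450
  H: 8 × 1.008 = 8.064
  O: 2 × 15.999 = 31.998
  S: 1 × 32.060 = 32.060
Sum: 1×79.904 + 12×12.011 + 1×35.450 + 8×1.008 + 2×15.999 + 1×32.060 = 331.608 → 331.61 g/mol.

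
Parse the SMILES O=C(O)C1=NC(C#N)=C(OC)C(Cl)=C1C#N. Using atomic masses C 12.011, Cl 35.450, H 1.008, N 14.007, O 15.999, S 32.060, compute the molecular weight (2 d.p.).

First, the molecular formula is C9H4ClN3O3 (counting implicit H from valence).
  C: 9 × 12.011 = 108.099
  Cl: 1 × 35.450 = 35.450
  H: 4 × 1.008 = 4.032
  N: 3 × 14.007 = 42.021
  O: 3 × 15.999 = 47.997
Sum: 9×12.011 + 1×35.450 + 4×1.008 + 3×14.007 + 3×15.999 = 237.599 → 237.60 g/mol.

237.60 g/mol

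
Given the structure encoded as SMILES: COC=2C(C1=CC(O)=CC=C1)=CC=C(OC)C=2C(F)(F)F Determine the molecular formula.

C15H13F3O3

Walk through each heavy atom and fill implicit hydrogens from standard valence (C 4, N 3, O 2, S 2, halogen 1):
  atom 1: C, bond orders sum to 1 (valence 4) → 3 H
  atom 2: O, bond orders sum to 2 (valence 2) → 0 H
  atom 3: C, bond orders sum to 4 (valence 4) → 0 H
  atom 4: C, bond orders sum to 4 (valence 4) → 0 H
  atom 5: C, bond orders sum to 4 (valence 4) → 0 H
  atom 6: C, bond orders sum to 3 (valence 4) → 1 H
  atom 7: C, bond orders sum to 4 (valence 4) → 0 H
  atom 8: O, bond orders sum to 1 (valence 2) → 1 H
  atom 9: C, bond orders sum to 3 (valence 4) → 1 H
  atom 10: C, bond orders sum to 3 (valence 4) → 1 H
  atom 11: C, bond orders sum to 3 (valence 4) → 1 H
  atom 12: C, bond orders sum to 3 (valence 4) → 1 H
  atom 13: C, bond orders sum to 3 (valence 4) → 1 H
  atom 14: C, bond orders sum to 4 (valence 4) → 0 H
  atom 15: O, bond orders sum to 2 (valence 2) → 0 H
  atom 16: C, bond orders sum to 1 (valence 4) → 3 H
  atom 17: C, bond orders sum to 4 (valence 4) → 0 H
  atom 18: C, bond orders sum to 4 (valence 4) → 0 H
  atom 19: F (halogen, monovalent) → 0 H
  atom 20: F (halogen, monovalent) → 0 H
  atom 21: F (halogen, monovalent) → 0 H
Totals → C:15, H:13, F:3, O:3.
In Hill order: C15H13F3O3.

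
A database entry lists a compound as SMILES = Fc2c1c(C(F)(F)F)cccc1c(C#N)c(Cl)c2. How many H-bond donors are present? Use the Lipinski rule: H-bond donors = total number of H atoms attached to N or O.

0

Donors: find every N or O and count the H atoms it carries.
  atom 15 (N): bond orders sum to 3 → 0 H
Lipinski HBD = 0.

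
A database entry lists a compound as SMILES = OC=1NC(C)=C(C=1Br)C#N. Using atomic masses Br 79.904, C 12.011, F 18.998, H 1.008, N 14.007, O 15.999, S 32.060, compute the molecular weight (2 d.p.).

201.02 g/mol

First, the molecular formula is C6H5BrN2O (counting implicit H from valence).
  Br: 1 × 79.904 = 79.904
  C: 6 × 12.011 = 72.066
  H: 5 × 1.008 = 5.040
  N: 2 × 14.007 = 28.014
  O: 1 × 15.999 = 15.999
Sum: 1×79.904 + 6×12.011 + 5×1.008 + 2×14.007 + 1×15.999 = 201.023 → 201.02 g/mol.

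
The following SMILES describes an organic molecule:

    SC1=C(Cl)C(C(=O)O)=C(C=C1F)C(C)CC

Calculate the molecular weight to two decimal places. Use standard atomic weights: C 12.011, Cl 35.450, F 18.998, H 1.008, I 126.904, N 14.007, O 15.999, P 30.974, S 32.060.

First, the molecular formula is C11H12ClFO2S (counting implicit H from valence).
  C: 11 × 12.011 = 132.121
  Cl: 1 × 35.450 = 35.450
  F: 1 × 18.998 = 18.998
  H: 12 × 1.008 = 12.096
  O: 2 × 15.999 = 31.998
  S: 1 × 32.060 = 32.060
Sum: 11×12.011 + 1×35.450 + 1×18.998 + 12×1.008 + 2×15.999 + 1×32.060 = 262.723 → 262.72 g/mol.

262.72 g/mol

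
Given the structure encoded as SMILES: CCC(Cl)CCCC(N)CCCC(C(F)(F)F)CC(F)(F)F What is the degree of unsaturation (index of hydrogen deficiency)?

0

Degree of unsaturation = (number of rings) + (number of π bonds).
Ring closures in the SMILES: 0.
π bonds: none → 0 DoU from unsaturation.
Total DoU = 0 + 0 = 0.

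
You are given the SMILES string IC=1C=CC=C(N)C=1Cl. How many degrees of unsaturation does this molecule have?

4

Degree of unsaturation = (number of rings) + (number of π bonds).
Ring closures in the SMILES: 1.
π bonds: 3 double bonds (each 1 DoU) → 3 DoU from unsaturation.
Total DoU = 1 + 3 = 4.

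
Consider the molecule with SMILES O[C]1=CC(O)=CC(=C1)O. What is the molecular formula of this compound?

Walk through each heavy atom and fill implicit hydrogens from standard valence (C 4, N 3, O 2, S 2, halogen 1):
  atom 1: O, bond orders sum to 1 (valence 2) → 1 H
  atom 2: C with explicit H count 0
  atom 3: C, bond orders sum to 3 (valence 4) → 1 H
  atom 4: C, bond orders sum to 4 (valence 4) → 0 H
  atom 5: O, bond orders sum to 1 (valence 2) → 1 H
  atom 6: C, bond orders sum to 3 (valence 4) → 1 H
  atom 7: C, bond orders sum to 4 (valence 4) → 0 H
  atom 8: C, bond orders sum to 3 (valence 4) → 1 H
  atom 9: O, bond orders sum to 1 (valence 2) → 1 H
Totals → C:6, H:6, O:3.
In Hill order: C6H6O3.

C6H6O3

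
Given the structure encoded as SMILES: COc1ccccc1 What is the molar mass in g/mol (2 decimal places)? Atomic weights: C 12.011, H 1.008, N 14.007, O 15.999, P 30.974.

108.14 g/mol

First, the molecular formula is C7H8O (counting implicit H from valence).
  C: 7 × 12.011 = 84.077
  H: 8 × 1.008 = 8.064
  O: 1 × 15.999 = 15.999
Sum: 7×12.011 + 8×1.008 + 1×15.999 = 108.140 → 108.14 g/mol.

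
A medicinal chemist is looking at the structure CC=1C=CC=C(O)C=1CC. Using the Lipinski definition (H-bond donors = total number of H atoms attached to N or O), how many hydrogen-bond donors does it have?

Donors: find every N or O and count the H atoms it carries.
  atom 7 (O): bond orders sum to 1 → 1 H
Lipinski HBD = 1.

1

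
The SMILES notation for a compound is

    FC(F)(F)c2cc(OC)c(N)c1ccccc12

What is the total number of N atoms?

1

Scan the SMILES for N atoms (remember two-letter symbols like Cl and Br are single atoms).
Nitrogen count: 1.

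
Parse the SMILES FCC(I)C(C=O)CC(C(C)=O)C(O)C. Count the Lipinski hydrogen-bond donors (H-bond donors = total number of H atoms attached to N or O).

Donors: find every N or O and count the H atoms it carries.
  atom 7 (O): bond orders sum to 2 → 0 H
  atom 12 (O): bond orders sum to 2 → 0 H
  atom 14 (O): bond orders sum to 1 → 1 H
Lipinski HBD = 1.

1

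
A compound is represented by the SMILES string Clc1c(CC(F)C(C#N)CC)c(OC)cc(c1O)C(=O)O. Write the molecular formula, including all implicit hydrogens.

C14H15ClFNO4

Walk through each heavy atom and fill implicit hydrogens from standard valence (C 4, N 3, O 2, S 2, halogen 1); for lowercase aromatic atoms, an aromatic c carries 1 H when it has two neighbours and 0 H with three, and aromatic n carries 0 H:
  atom 1: Cl (halogen, monovalent) → 0 H
  atom 2: aromatic c, 3 neighbours → 0 H
  atom 3: aromatic c, 3 neighbours → 0 H
  atom 4: C, bond orders sum to 2 (valence 4) → 2 H
  atom 5: C, bond orders sum to 3 (valence 4) → 1 H
  atom 6: F (halogen, monovalent) → 0 H
  atom 7: C, bond orders sum to 3 (valence 4) → 1 H
  atom 8: C, bond orders sum to 4 (valence 4) → 0 H
  atom 9: N, bond orders sum to 3 (valence 3) → 0 H
  atom 10: C, bond orders sum to 2 (valence 4) → 2 H
  atom 11: C, bond orders sum to 1 (valence 4) → 3 H
  atom 12: aromatic c, 3 neighbours → 0 H
  atom 13: O, bond orders sum to 2 (valence 2) → 0 H
  atom 14: C, bond orders sum to 1 (valence 4) → 3 H
  atom 15: aromatic c, 2 neighbours → 1 H
  atom 16: aromatic c, 3 neighbours → 0 H
  atom 17: aromatic c, 3 neighbours → 0 H
  atom 18: O, bond orders sum to 1 (valence 2) → 1 H
  atom 19: C, bond orders sum to 4 (valence 4) → 0 H
  atom 20: O, bond orders sum to 2 (valence 2) → 0 H
  atom 21: O, bond orders sum to 1 (valence 2) → 1 H
Totals → C:14, H:15, Cl:1, F:1, N:1, O:4.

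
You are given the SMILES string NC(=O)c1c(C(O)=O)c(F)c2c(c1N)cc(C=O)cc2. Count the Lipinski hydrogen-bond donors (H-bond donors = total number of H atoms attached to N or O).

Donors: find every N or O and count the H atoms it carries.
  atom 1 (N): bond orders sum to 1 → 2 H
  atom 3 (O): bond orders sum to 2 → 0 H
  atom 7 (O): bond orders sum to 1 → 1 H
  atom 8 (O): bond orders sum to 2 → 0 H
  atom 14 (N): bond orders sum to 1 → 2 H
  atom 18 (O): bond orders sum to 2 → 0 H
Lipinski HBD = 5.

5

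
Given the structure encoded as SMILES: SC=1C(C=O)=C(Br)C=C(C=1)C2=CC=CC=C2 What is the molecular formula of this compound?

C13H9BrOS

Walk through each heavy atom and fill implicit hydrogens from standard valence (C 4, N 3, O 2, S 2, halogen 1):
  atom 1: S, bond orders sum to 1 (valence 2) → 1 H
  atom 2: C, bond orders sum to 4 (valence 4) → 0 H
  atom 3: C, bond orders sum to 4 (valence 4) → 0 H
  atom 4: C, bond orders sum to 3 (valence 4) → 1 H
  atom 5: O, bond orders sum to 2 (valence 2) → 0 H
  atom 6: C, bond orders sum to 4 (valence 4) → 0 H
  atom 7: Br (halogen, monovalent) → 0 H
  atom 8: C, bond orders sum to 3 (valence 4) → 1 H
  atom 9: C, bond orders sum to 4 (valence 4) → 0 H
  atom 10: C, bond orders sum to 3 (valence 4) → 1 H
  atom 11: C, bond orders sum to 4 (valence 4) → 0 H
  atom 12: C, bond orders sum to 3 (valence 4) → 1 H
  atom 13: C, bond orders sum to 3 (valence 4) → 1 H
  atom 14: C, bond orders sum to 3 (valence 4) → 1 H
  atom 15: C, bond orders sum to 3 (valence 4) → 1 H
  atom 16: C, bond orders sum to 3 (valence 4) → 1 H
Totals → C:13, H:9, Br:1, O:1, S:1.
In Hill order: C13H9BrOS.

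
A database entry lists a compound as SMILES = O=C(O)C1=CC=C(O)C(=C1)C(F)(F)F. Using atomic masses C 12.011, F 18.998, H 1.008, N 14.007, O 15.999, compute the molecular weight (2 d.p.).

First, the molecular formula is C8H5F3O3 (counting implicit H from valence).
  C: 8 × 12.011 = 96.088
  F: 3 × 18.998 = 56.994
  H: 5 × 1.008 = 5.040
  O: 3 × 15.999 = 47.997
Sum: 8×12.011 + 3×18.998 + 5×1.008 + 3×15.999 = 206.119 → 206.12 g/mol.

206.12 g/mol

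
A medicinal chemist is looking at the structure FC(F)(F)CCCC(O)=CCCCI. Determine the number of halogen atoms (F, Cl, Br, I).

Halogen atoms appear at heavy-atom positions 1, 3, 4, 14 (3×F, 1×I).
Other groups present: 1 alkene, 1 hydroxyl.
Halogen count: 4.

4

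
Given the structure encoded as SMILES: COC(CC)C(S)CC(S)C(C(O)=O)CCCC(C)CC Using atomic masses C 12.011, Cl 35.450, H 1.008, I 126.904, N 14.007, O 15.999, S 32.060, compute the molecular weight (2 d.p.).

First, the molecular formula is C16H32O3S2 (counting implicit H from valence).
  C: 16 × 12.011 = 192.176
  H: 32 × 1.008 = 32.256
  O: 3 × 15.999 = 47.997
  S: 2 × 32.060 = 64.120
Sum: 16×12.011 + 32×1.008 + 3×15.999 + 2×32.060 = 336.549 → 336.55 g/mol.

336.55 g/mol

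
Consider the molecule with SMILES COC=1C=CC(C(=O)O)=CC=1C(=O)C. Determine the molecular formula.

Walk through each heavy atom and fill implicit hydrogens from standard valence (C 4, N 3, O 2, S 2, halogen 1):
  atom 1: C, bond orders sum to 1 (valence 4) → 3 H
  atom 2: O, bond orders sum to 2 (valence 2) → 0 H
  atom 3: C, bond orders sum to 4 (valence 4) → 0 H
  atom 4: C, bond orders sum to 3 (valence 4) → 1 H
  atom 5: C, bond orders sum to 3 (valence 4) → 1 H
  atom 6: C, bond orders sum to 4 (valence 4) → 0 H
  atom 7: C, bond orders sum to 4 (valence 4) → 0 H
  atom 8: O, bond orders sum to 2 (valence 2) → 0 H
  atom 9: O, bond orders sum to 1 (valence 2) → 1 H
  atom 10: C, bond orders sum to 3 (valence 4) → 1 H
  atom 11: C, bond orders sum to 4 (valence 4) → 0 H
  atom 12: C, bond orders sum to 4 (valence 4) → 0 H
  atom 13: O, bond orders sum to 2 (valence 2) → 0 H
  atom 14: C, bond orders sum to 1 (valence 4) → 3 H
Totals → C:10, H:10, O:4.
In Hill order: C10H10O4.

C10H10O4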